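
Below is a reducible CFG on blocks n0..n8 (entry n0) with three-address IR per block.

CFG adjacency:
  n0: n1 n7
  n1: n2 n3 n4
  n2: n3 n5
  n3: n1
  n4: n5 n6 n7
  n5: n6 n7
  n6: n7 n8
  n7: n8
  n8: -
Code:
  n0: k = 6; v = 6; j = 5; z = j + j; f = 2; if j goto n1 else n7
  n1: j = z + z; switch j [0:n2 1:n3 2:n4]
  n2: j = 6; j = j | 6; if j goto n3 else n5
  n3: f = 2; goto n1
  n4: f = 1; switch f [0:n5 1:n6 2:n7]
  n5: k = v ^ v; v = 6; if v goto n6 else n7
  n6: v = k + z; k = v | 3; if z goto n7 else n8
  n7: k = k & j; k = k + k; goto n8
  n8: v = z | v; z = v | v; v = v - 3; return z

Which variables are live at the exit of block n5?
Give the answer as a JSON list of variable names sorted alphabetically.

Answer: ["j", "k", "v", "z"]

Analysis:
Per-block:
  n0: def={f,j,k,v,z} ue=∅
  n1: def={j} ue={z}
  n2: def={j} ue=∅
  n3: def={f} ue=∅
  n4: def={f} ue=∅
  n5: def={k,v} ue={v}
  n6: def={k,v} ue={k,z}
  n7: def={k} ue={j,k}
  n8: def={v,z} ue={v,z}

Liveness:
  n0: in=∅ out={j,k,v,z}
  n1: in={k,v,z} out={j,k,v,z}
  n2: in={k,v,z} out={j,k,v,z}
  n3: in={k,v,z} out={k,v,z}
  n4: in={j,k,v,z} out={j,k,v,z}
  n5: in={j,v,z} out={j,k,v,z}
  n6: in={j,k,z} out={j,k,v,z}
  n7: in={j,k,v,z} out={v,z}
  n8: in={v,z} out=∅

live-out(n5) = ["j", "k", "v", "z"]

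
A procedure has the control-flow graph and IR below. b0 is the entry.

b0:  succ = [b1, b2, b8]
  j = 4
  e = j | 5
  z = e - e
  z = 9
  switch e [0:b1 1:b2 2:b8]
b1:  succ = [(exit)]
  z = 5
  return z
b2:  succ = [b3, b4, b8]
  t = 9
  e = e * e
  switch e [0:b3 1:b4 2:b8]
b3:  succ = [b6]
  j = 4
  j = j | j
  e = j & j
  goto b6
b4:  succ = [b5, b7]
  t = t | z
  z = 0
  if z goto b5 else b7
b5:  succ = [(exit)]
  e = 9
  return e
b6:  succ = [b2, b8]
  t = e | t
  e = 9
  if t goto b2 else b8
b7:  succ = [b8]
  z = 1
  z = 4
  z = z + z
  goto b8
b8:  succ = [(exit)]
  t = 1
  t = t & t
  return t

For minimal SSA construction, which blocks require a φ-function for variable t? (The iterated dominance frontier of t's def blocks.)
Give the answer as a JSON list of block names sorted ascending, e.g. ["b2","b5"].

Answer: ["b2", "b8"]

Derivation:
idom tree: b1←b0 b2←b0 b3←b2 b4←b2 b5←b4 b6←b3 b7←b4 b8←b0
Join-block Dom:
  b2: preds {b0,b6}: {b0} ∩ {b0,b2,b3,b6} = {b0}; idom=b0
  b8: preds {b0,b2,b6,b7}: {b0} ∩ {b0,b2} ∩ {b0,b2,b3,b6} ∩ {b0,b2,b4,b7} = {b0}; idom=b0

DF walk-up:
  b2←b0: walk · to b0
  b2←b6: walk b6→b3→b2 to b0
  b8←b0: walk · to b0
  b8←b2: walk b2 to b0
  b8←b6: walk b6→b3→b2 to b0
  b8←b7: walk b7→b4→b2 to b0
  DF(b0)=∅
  DF(b1)=∅
  DF(b2)={b2,b8}
  DF(b3)={b2,b8}
  DF(b4)={b8}
  DF(b5)=∅
  DF(b6)={b2,b8}
  DF(b7)={b8}
  DF(b8)=∅

φ for t: defs {b2,b4,b6,b8}
  DF⁺ = {b2,b8}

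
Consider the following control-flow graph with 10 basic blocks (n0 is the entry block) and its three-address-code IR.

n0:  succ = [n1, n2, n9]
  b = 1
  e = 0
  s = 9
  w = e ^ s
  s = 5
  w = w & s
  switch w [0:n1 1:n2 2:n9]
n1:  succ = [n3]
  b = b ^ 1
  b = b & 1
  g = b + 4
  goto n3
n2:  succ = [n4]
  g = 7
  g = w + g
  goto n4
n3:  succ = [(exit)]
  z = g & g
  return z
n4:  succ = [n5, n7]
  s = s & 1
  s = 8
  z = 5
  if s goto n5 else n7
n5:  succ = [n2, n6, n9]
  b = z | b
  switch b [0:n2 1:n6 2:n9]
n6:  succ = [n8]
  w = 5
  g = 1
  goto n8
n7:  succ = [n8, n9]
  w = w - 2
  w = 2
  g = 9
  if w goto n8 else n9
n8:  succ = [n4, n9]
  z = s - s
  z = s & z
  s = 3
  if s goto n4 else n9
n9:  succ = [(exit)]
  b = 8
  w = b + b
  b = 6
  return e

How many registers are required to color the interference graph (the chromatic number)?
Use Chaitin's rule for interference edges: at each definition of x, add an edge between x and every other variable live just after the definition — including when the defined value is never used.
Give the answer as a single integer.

def/use:
  n0 def {b,e,s,w} use ∅
  n1 def {b,g} use {b}
  n2 def {g} use {w}
  n3 def {z} use {g}
  n4 def {s,z} use {s}
  n5 def {b} use {b,z}
  n6 def {g,w} use ∅
  n7 def {g,w} use {w}
  n8 def {s,z} use {s}
  n9 def {b,w} use {e}

Backward fixpoint:
  n0: in=∅ out={b,e,s,w}
  n1: in={b} out={g}
  n2: in={b,e,s,w} out={b,e,s,w}
  n3: in={g} out=∅
  n4: in={b,e,s,w} out={b,e,s,w,z}
  n5: in={b,e,s,w,z} out={b,e,s,w}
  n6: in={b,e,s} out={b,e,s,w}
  n7: in={b,e,s,w} out={b,e,s,w}
  n8: in={b,e,s,w} out={b,e,s,w}
  n9: in={e} out=∅

Interfere edges:
  b: {e,g,s,w,z}
  e: {b,g,s,w,z}
  g: {b,e,s,w}
  s: {b,e,g,w,z}
  w: {b,e,g,s,z}
  z: {b,e,s,w}

Registers:
  {b,e,g,s,w} pairwise interfere (5-clique) ⇒ χ ≥ 5
  5-colouring: c0={b}  c1={e}  c2={s}  c3={w}  c4={g,z}
  χ = 5

Answer: 5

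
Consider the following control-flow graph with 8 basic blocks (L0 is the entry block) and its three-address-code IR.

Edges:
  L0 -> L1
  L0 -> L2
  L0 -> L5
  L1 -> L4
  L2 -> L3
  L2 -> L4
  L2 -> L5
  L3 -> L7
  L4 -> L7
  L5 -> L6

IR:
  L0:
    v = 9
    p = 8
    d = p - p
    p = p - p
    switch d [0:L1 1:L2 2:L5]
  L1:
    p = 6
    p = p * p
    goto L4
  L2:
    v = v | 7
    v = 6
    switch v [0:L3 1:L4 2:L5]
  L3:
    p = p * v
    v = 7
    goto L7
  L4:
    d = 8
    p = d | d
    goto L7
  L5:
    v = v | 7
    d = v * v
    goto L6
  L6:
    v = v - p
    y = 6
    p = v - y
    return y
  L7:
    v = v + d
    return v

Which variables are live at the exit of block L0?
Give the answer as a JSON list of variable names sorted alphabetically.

Per-block:
  L0 def {d,p,v} use ∅
  L1 def {p} use ∅
  L2 def {v} use {v}
  L3 def {p,v} use {p,v}
  L4 def {d,p} use ∅
  L5 def {d,v} use {v}
  L6 def {p,v,y} use {p,v}
  L7 def {v} use {d,v}

Live sets:
  L0 li=∅ lo={d,p,v}
  L1 li={v} lo={v}
  L2 li={d,p,v} lo={d,p,v}
  L3 li={d,p,v} lo={d,v}
  L4 li={v} lo={d,v}
  L5 li={p,v} lo={p,v}
  L6 li={p,v} lo=∅
  L7 li={d,v} lo=∅

live-out(L0) = ["d", "p", "v"]

Answer: ["d", "p", "v"]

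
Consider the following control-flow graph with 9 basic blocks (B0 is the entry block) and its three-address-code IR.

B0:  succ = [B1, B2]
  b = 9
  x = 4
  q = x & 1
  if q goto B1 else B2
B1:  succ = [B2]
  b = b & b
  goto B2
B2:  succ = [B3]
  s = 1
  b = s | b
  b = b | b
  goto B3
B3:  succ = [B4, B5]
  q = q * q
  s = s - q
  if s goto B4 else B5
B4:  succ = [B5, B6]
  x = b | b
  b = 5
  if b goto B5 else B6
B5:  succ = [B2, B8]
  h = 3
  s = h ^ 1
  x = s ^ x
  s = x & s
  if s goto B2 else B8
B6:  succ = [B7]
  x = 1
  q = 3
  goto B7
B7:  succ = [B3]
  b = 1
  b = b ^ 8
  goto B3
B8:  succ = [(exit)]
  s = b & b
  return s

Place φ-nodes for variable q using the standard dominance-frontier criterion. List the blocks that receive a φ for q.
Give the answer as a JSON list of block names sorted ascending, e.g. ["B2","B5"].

idom tree: B1←B0 B2←B0 B3←B2 B4←B3 B5←B3 B6←B4 B7←B6 B8←B5
Join-block Dom:
  B2: preds {B0,B1,B5}: {B0} ∩ {B0,B1} ∩ {B0,B2,B3,B5} = {B0}; idom=B0
  B3: preds {B2,B7}: {B0,B2} ∩ {B0,B2,B3,B4,B6,B7} = {B0,B2}; idom=B2
  B5: preds {B3,B4}: {B0,B2,B3} ∩ {B0,B2,B3,B4} = {B0,B2,B3}; idom=B3

Frontier:
  B2←B0: walk · to B0
  B2←B1: walk B1 to B0
  B2←B5: walk B5→B3→B2 to B0
  B3←B2: walk · to B2
  B3←B7: walk B7→B6→B4→B3 to B2
  B5←B3: walk · to B3
  B5←B4: walk B4 to B3
  B0 → ∅
  B1 → {B2}
  B2 → {B2}
  B3 → {B2,B3}
  B4 → {B3,B5}
  B5 → {B2}
  B6 → {B3}
  B7 → {B3}
  B8 → ∅

φ for q: defs {B0,B3,B6}
  DF⁺ = {B2,B3}

Answer: ["B2", "B3"]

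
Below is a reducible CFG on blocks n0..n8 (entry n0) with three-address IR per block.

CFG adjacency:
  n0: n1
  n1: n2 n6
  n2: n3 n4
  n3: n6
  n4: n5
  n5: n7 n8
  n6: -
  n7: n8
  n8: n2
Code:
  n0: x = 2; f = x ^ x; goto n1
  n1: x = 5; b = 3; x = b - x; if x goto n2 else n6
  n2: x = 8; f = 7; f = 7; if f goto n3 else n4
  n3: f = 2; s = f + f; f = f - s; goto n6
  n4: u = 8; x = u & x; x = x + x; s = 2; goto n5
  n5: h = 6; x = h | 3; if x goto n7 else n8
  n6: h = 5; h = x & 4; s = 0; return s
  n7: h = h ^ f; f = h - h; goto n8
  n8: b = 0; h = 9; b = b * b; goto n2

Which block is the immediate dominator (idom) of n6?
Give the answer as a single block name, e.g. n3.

Answer: n1

Working:
idom tree: n1←n0 n2←n1 n3←n2 n4←n2 n5←n4 n6←n1 n7←n5 n8←n5
Dom at joins:
  n2: preds {n1,n8}: {n0,n1} ∩ {n0,n1,n2,n4,n5,n8} = {n0,n1}; idom=n1
  n6: preds {n1,n3}: {n0,n1} ∩ {n0,n1,n2,n3} = {n0,n1}; idom=n1
  n8: preds {n5,n7}: {n0,n1,n2,n4,n5} ∩ {n0,n1,n2,n4,n5,n7} = {n0,n1,n2,n4,n5}; idom=n5

idom(n6) = n1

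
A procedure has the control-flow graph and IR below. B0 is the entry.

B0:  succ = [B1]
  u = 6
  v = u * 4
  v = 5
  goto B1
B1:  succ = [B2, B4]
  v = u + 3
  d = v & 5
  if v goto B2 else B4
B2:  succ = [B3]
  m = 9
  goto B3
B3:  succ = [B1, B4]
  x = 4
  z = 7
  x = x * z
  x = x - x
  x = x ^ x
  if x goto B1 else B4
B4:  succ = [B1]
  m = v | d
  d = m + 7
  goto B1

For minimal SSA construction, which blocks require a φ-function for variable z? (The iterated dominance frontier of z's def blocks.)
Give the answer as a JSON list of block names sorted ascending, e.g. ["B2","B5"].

idom tree: B1←B0 B2←B1 B3←B2 B4←B1
Dom at joins:
  B1: preds {B0,B3,B4}: {B0} ∩ {B0,B1,B2,B3} ∩ {B0,B1,B4} = {B0}; idom=B0
  B4: preds {B1,B3}: {B0,B1} ∩ {B0,B1,B2,B3} = {B0,B1}; idom=B1

DF walk-up:
  B1←B0: walk · to B0
  B1←B3: walk B3→B2→B1 to B0
  B1←B4: walk B4→B1 to B0
  B4←B1: walk · to B1
  B4←B3: walk B3→B2 to B1
  B0: DF=∅
  B1: DF={B1}
  B2: DF={B1,B4}
  B3: DF={B1,B4}
  B4: DF={B1}

φ for z: defs {B3}
  DF⁺ = {B1,B4}

Answer: ["B1", "B4"]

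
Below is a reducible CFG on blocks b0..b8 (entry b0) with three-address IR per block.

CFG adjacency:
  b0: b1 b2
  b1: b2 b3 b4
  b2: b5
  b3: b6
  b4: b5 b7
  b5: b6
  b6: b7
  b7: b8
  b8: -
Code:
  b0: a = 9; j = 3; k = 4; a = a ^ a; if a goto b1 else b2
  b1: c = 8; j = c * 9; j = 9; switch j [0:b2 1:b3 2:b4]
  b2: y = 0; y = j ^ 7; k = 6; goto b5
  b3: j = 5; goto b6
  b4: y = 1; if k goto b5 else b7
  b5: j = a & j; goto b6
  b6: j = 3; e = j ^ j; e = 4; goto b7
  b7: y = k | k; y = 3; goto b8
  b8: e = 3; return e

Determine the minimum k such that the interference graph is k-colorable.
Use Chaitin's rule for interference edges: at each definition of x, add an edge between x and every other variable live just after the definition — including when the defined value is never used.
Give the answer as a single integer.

Answer: 4

Working:
Per-block:
  b0 def {a,j,k} use ∅
  b1 def {c,j} use ∅
  b2 def {k,y} use {j}
  b3 def {j} use ∅
  b4 def {y} use {k}
  b5 def {j} use {a,j}
  b6 def {e,j} use ∅
  b7 def {y} use {k}
  b8 def {e} use ∅

Liveness:
  b0: in=∅ out={a,j,k}
  b1: in={a,k} out={a,j,k}
  b2: in={a,j} out={a,j,k}
  b3: in={k} out={k}
  b4: in={a,j,k} out={a,j,k}
  b5: in={a,j,k} out={k}
  b6: in={k} out={k}
  b7: in={k} out=∅
  b8: in=∅ out=∅

Conflict graph:
  a — {c,j,k,y}
  c — {a,k}
  e — {k}
  j — {a,k,y}
  k — {a,c,e,j,y}
  y — {a,j,k}

Colouring:
  {a,j,k,y} pairwise interfere (4-clique) ⇒ χ ≥ 4
  4-colouring: c0={k}  c1={a,e}  c2={c,j}  c3={y}
  χ = 4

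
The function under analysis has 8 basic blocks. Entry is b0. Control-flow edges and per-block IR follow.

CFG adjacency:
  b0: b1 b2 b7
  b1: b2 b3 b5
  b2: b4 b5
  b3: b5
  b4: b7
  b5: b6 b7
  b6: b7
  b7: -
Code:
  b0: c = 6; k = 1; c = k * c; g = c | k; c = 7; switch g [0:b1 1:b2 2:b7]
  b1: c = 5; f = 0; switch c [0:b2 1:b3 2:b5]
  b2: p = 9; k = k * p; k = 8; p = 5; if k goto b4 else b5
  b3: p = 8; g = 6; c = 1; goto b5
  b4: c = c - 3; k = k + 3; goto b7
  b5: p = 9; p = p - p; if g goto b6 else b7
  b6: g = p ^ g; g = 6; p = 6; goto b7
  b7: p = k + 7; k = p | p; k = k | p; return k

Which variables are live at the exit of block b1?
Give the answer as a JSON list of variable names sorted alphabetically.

Answer: ["c", "g", "k"]

Analysis:
Block summaries:
  b0 def {c,g,k} use ∅
  b1 def {c,f} use ∅
  b2 def {k,p} use {k}
  b3 def {c,g,p} use ∅
  b4 def {c,k} use {c,k}
  b5 def {p} use {g}
  b6 def {g,p} use {g,p}
  b7 def {k,p} use {k}

Live sets:
  live b0: ∅→{c,g,k}
  live b1: {g,k}→{c,g,k}
  live b2: {c,g,k}→{c,g,k}
  live b3: {k}→{g,k}
  live b4: {c,k}→{k}
  live b5: {g,k}→{g,k,p}
  live b6: {g,k,p}→{k}
  live b7: {k}→∅

live-out(b1) = ["c", "g", "k"]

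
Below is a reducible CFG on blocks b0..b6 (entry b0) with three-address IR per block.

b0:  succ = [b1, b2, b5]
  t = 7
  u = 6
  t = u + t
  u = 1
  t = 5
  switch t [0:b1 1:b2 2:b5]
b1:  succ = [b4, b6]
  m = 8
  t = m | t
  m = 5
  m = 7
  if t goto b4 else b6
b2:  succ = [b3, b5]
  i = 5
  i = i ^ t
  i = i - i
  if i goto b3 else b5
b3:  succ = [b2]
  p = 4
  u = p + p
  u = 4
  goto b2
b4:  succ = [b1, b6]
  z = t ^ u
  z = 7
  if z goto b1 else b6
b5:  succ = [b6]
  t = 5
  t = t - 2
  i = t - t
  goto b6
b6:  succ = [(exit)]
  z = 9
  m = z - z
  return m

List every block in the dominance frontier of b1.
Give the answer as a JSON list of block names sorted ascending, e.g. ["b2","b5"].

Answer: ["b1", "b6"]

Analysis:
idom tree: b1←b0 b2←b0 b3←b2 b4←b1 b5←b0 b6←b0
Dom at joins:
  b1: preds {b0,b4}: {b0} ∩ {b0,b1,b4} = {b0}; idom=b0
  b2: preds {b0,b3}: {b0} ∩ {b0,b2,b3} = {b0}; idom=b0
  b5: preds {b0,b2}: {b0} ∩ {b0,b2} = {b0}; idom=b0
  b6: preds {b1,b4,b5}: {b0,b1} ∩ {b0,b1,b4} ∩ {b0,b5} = {b0}; idom=b0

DF walk-up:
  b1←b0: walk · to b0
  b1←b4: walk b4→b1 to b0
  b2←b0: walk · to b0
  b2←b3: walk b3→b2 to b0
  b5←b0: walk · to b0
  b5←b2: walk b2 to b0
  b6←b1: walk b1 to b0
  b6←b4: walk b4→b1 to b0
  b6←b5: walk b5 to b0
  b0: DF=∅
  b1: DF={b1,b6}
  b2: DF={b2,b5}
  b3: DF={b2}
  b4: DF={b1,b6}
  b5: DF={b6}
  b6: DF=∅

DF(b1) = ["b1", "b6"]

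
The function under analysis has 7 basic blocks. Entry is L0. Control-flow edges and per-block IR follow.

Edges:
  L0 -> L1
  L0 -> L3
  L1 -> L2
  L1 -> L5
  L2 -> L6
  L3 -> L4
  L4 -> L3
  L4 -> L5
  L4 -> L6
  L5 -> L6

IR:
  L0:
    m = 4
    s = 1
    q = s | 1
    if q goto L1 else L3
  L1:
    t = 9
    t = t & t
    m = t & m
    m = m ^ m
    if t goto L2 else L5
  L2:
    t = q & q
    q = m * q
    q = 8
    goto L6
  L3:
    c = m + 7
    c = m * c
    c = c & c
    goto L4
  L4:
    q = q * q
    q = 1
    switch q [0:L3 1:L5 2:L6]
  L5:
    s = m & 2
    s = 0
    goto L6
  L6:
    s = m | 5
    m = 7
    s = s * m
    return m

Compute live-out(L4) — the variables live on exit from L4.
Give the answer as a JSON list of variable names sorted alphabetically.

Answer: ["m", "q"]

Analysis:
Per-block:
  L0: {m,q,s} / ∅
  L1: {m,t} / {m}
  L2: {q,t} / {m,q}
  L3: {c} / {m}
  L4: {q} / {q}
  L5: {s} / {m}
  L6: {m,s} / {m}

Liveness:
  live L0: ∅→{m,q}
  live L1: {m,q}→{m,q}
  live L2: {m,q}→{m}
  live L3: {m,q}→{m,q}
  live L4: {m,q}→{m,q}
  live L5: {m}→{m}
  live L6: {m}→∅

live-out(L4) = ["m", "q"]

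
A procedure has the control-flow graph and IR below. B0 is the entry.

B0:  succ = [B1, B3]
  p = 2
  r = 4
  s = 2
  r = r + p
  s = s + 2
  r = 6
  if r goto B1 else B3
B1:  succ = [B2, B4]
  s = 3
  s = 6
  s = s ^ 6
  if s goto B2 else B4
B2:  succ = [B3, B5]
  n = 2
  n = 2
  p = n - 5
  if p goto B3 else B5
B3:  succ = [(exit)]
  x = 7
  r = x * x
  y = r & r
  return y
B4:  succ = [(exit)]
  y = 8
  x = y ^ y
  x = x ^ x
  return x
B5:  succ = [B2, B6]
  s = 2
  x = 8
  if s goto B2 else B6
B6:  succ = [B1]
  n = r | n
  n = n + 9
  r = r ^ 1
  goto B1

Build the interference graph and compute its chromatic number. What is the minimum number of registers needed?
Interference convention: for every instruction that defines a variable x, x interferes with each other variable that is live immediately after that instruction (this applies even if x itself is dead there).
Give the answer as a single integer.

Answer: 4

Derivation:
Per-block:
  B0: {p,r,s} / ∅
  B1: {s} / ∅
  B2: {n,p} / ∅
  B3: {r,x,y} / ∅
  B4: {x,y} / ∅
  B5: {s,x} / ∅
  B6: {n,r} / {n,r}

Liveness:
  B0 li=∅ lo={r}
  B1 li={r} lo={r}
  B2 li={r} lo={n,r}
  B3 li=∅ lo=∅
  B4 li=∅ lo=∅
  B5 li={n,r} lo={n,r}
  B6 li={n,r} lo={r}

Interfere edges:
  n↔{p,r,s,x}
  p↔{n,r,s}
  r↔{n,p,s,x}
  s↔{n,p,r,x}
  x↔{n,r,s}
  y↔∅

Registers:
  clique {n,p,r,s} ⇒ need ≥ 4
  assign n→c0 p→c3 r→c1 s→c2 x→c3 y→c0 — no edge inside a register ⇒ χ ≤ 4
  χ = 4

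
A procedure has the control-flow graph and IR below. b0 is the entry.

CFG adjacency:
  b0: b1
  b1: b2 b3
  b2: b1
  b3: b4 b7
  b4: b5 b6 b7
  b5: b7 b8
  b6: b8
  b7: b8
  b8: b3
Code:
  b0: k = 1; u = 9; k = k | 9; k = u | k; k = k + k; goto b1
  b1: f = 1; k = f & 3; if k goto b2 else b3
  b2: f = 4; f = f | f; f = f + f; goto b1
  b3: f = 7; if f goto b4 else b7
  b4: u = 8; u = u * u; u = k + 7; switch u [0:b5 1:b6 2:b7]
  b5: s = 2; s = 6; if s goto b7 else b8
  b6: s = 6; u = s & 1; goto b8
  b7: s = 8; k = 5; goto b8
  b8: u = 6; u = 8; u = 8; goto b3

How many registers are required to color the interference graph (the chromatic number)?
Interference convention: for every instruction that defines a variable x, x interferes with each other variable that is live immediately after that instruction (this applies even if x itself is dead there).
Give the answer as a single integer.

Answer: 2

Derivation:
Block summaries:
  b0: def={k,u} ue=∅
  b1: def={f,k} ue=∅
  b2: def={f} ue=∅
  b3: def={f} ue=∅
  b4: def={u} ue={k}
  b5: def={s} ue=∅
  b6: def={s,u} ue=∅
  b7: def={k,s} ue=∅
  b8: def={u} ue=∅

Backward fixpoint:
  b0 li=∅ lo=∅
  b1 li=∅ lo={k}
  b2 li=∅ lo=∅
  b3 li={k} lo={k}
  b4 li={k} lo={k}
  b5 li={k} lo={k}
  b6 li={k} lo={k}
  b7 li=∅ lo={k}
  b8 li={k} lo={k}

Conflict graph:
  f↔{k}
  k↔{f,s,u}
  s↔{k}
  u↔{k}

Registers:
  lower bound: {f,k} mutually conflict ⇒ χ ≥ 2
  2-colouring: R0={k}  R1={f,s,u}
  χ = 2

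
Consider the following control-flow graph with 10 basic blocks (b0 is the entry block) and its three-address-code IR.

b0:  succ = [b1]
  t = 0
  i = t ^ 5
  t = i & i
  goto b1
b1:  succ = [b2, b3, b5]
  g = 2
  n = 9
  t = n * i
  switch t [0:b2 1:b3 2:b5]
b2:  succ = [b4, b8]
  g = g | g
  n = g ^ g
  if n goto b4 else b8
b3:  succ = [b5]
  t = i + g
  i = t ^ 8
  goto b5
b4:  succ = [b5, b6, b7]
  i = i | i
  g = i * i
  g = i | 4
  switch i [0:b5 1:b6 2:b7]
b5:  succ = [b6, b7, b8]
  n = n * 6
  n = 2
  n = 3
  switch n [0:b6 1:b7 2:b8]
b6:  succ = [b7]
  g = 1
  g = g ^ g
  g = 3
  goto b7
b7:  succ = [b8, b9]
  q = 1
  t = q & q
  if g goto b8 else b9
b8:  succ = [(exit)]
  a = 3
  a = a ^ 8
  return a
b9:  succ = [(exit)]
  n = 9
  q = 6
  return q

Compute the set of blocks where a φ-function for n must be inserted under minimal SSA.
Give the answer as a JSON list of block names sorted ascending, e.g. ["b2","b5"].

idom tree: b1←b0 b2←b1 b3←b1 b4←b2 b5←b1 b6←b1 b7←b1 b8←b1 b9←b7
Dom∩ at merges:
  b5: preds {b1,b3,b4}: {b0,b1} ∩ {b0,b1,b3} ∩ {b0,b1,b2,b4} = {b0,b1}; idom=b1
  b6: preds {b4,b5}: {b0,b1,b2,b4} ∩ {b0,b1,b5} = {b0,b1}; idom=b1
  b7: preds {b4,b5,b6}: {b0,b1,b2,b4} ∩ {b0,b1,b5} ∩ {b0,b1,b6} = {b0,b1}; idom=b1
  b8: preds {b2,b5,b7}: {b0,b1,b2} ∩ {b0,b1,b5} ∩ {b0,b1,b7} = {b0,b1}; idom=b1

DF walk-up:
  b5←b1: walk · to b1
  b5←b3: walk b3 to b1
  b5←b4: walk b4→b2 to b1
  b6←b4: walk b4→b2 to b1
  b6←b5: walk b5 to b1
  b7←b4: walk b4→b2 to b1
  b7←b5: walk b5 to b1
  b7←b6: walk b6 to b1
  b8←b2: walk b2 to b1
  b8←b5: walk b5 to b1
  b8←b7: walk b7 to b1
  b0 → ∅
  b1 → ∅
  b2 → {b5,b6,b7,b8}
  b3 → {b5}
  b4 → {b5,b6,b7}
  b5 → {b6,b7,b8}
  b6 → {b7}
  b7 → {b8}
  b8 → ∅
  b9 → ∅

φ for n: defs {b1,b2,b5,b9}
  DF⁺ = {b5,b6,b7,b8}

Answer: ["b5", "b6", "b7", "b8"]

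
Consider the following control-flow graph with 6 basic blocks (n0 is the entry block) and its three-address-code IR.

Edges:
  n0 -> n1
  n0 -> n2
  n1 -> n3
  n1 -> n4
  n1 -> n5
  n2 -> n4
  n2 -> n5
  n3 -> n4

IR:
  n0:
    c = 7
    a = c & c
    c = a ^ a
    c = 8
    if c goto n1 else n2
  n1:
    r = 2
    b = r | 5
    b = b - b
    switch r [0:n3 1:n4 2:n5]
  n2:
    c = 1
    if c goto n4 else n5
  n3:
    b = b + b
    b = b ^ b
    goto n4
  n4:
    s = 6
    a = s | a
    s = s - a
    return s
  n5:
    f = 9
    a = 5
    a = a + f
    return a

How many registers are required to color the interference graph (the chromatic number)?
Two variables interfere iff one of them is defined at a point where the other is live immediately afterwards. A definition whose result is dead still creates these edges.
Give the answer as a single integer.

Per-block:
  n0: def={a,c} ue=∅
  n1: def={b,r} ue=∅
  n2: def={c} ue=∅
  n3: def={b} ue={b}
  n4: def={a,s} ue={a}
  n5: def={a,f} ue=∅

Liveness:
  n0 li=∅ lo={a}
  n1 li={a} lo={a,b}
  n2 li={a} lo={a}
  n3 li={a,b} lo={a}
  n4 li={a} lo=∅
  n5 li=∅ lo=∅

Interfere edges:
  a: {b,c,f,r,s}
  b: {a,r}
  c: {a}
  f: {a}
  r: {a,b}
  s: {a}

Registers:
  clique {a,b,r} ⇒ need ≥ 3
  assign a→r0 b→r1 c→r1 f→r1 r→r2 s→r1 — no edge inside a register ⇒ χ ≤ 3
  χ = 3

Answer: 3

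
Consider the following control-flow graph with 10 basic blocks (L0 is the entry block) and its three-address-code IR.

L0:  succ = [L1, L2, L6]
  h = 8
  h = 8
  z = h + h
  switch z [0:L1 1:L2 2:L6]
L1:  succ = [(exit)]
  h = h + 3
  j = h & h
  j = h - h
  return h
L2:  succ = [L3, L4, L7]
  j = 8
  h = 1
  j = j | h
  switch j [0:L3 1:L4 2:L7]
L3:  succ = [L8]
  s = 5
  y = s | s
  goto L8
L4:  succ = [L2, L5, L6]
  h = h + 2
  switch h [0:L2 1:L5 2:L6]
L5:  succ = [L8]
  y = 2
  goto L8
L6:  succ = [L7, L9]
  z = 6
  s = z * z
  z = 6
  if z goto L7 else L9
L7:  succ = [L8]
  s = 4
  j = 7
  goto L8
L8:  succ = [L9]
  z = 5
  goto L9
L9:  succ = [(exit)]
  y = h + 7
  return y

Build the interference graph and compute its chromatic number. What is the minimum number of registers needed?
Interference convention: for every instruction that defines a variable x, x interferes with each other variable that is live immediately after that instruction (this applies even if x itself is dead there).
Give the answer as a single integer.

def/use:
  L0: {h,z} / ∅
  L1: {h,j} / {h}
  L2: {h,j} / ∅
  L3: {s,y} / ∅
  L4: {h} / {h}
  L5: {y} / ∅
  L6: {s,z} / ∅
  L7: {j,s} / ∅
  L8: {z} / ∅
  L9: {y} / {h}

Liveness:
  L0 li=∅ lo={h}
  L1 li={h} lo=∅
  L2 li=∅ lo={h}
  L3 li={h} lo={h}
  L4 li={h} lo={h}
  L5 li={h} lo={h}
  L6 li={h} lo={h}
  L7 li={h} lo={h}
  L8 li={h} lo={h}
  L9 li={h} lo=∅

Interfere edges:
  h — {j,s,y,z}
  j — {h}
  s — {h}
  y — {h}
  z — {h}

Registers:
  lower bound: {h,j} mutually conflict ⇒ χ ≥ 2
  assign h→r0 j→r1 s→r1 y→r1 z→r1 — no edge inside a register ⇒ χ ≤ 2
  χ = 2

Answer: 2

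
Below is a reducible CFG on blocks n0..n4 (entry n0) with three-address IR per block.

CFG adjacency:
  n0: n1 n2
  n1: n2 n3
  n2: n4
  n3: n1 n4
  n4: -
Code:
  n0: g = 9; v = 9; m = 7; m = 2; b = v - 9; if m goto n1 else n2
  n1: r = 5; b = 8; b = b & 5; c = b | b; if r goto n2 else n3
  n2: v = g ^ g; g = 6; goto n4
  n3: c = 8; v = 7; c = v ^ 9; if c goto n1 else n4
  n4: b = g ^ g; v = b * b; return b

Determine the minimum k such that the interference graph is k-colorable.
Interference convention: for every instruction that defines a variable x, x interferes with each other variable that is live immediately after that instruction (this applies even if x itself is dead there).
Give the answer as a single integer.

Answer: 4

Working:
Per-block:
  n0 def {b,g,m,v} use ∅
  n1 def {b,c,r} use ∅
  n2 def {g,v} use {g}
  n3 def {c,v} use ∅
  n4 def {b,v} use {g}

Backward fixpoint:
  live n0: ∅→{g}
  live n1: {g}→{g}
  live n2: {g}→{g}
  live n3: {g}→{g}
  live n4: {g}→∅

Interference:
  b↔{g,m,r,v}
  c↔{g,r}
  g↔{b,c,m,r,v}
  m↔{b,g,v}
  r↔{b,c,g}
  v↔{b,g,m}

Chromatic number:
  lower bound: {b,g,m,v} mutually conflict ⇒ χ ≥ 4
  assign b→R1 c→R1 g→R0 m→R2 r→R2 v→R3 — no edge inside a register ⇒ χ ≤ 4
  χ = 4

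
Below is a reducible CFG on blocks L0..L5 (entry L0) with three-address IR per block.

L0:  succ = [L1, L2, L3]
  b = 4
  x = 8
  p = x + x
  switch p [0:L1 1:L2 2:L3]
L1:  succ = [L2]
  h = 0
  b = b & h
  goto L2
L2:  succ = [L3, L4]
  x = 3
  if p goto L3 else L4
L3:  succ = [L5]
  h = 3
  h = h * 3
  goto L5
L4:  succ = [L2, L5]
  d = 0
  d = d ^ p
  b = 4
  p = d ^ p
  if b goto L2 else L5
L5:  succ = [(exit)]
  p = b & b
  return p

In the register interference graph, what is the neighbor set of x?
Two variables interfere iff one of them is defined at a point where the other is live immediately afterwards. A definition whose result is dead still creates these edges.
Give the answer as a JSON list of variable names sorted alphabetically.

Answer: ["b", "p"]

Working:
Block summaries:
  L0: def={b,p,x} ue=∅
  L1: def={b,h} ue={b}
  L2: def={x} ue={p}
  L3: def={h} ue=∅
  L4: def={b,d,p} ue={p}
  L5: def={p} ue={b}

Liveness:
  L0: in=∅ out={b,p}
  L1: in={b,p} out={b,p}
  L2: in={b,p} out={b,p}
  L3: in={b} out={b}
  L4: in={p} out={b,p}
  L5: in={b} out=∅

Conflict graph:
  b — {d,h,p,x}
  d — {b,p}
  h — {b,p}
  p — {b,d,h,x}
  x — {b,p}

N(x) = ["b", "p"]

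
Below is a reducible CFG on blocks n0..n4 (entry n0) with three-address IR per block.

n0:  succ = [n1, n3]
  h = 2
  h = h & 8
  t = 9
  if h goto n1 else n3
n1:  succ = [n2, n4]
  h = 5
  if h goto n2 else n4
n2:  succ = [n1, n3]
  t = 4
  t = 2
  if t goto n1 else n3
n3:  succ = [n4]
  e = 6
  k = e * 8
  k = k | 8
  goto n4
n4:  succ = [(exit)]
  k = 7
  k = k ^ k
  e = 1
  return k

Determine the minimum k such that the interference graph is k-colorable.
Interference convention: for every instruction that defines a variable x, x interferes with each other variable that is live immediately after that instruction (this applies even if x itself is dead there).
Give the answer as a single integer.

Answer: 2

Derivation:
Block summaries:
  n0 def {h,t} use ∅
  n1 def {h} use ∅
  n2 def {t} use ∅
  n3 def {e,k} use ∅
  n4 def {e,k} use ∅

Live sets:
  n0: in=∅ out=∅
  n1: in=∅ out=∅
  n2: in=∅ out=∅
  n3: in=∅ out=∅
  n4: in=∅ out=∅

Conflict graph:
  e — {k}
  h — {t}
  k — {e}
  t — {h}

Registers:
  lower bound: {e,k} mutually conflict ⇒ χ ≥ 2
  assign e→r0 h→r0 k→r1 t→r1 — no edge inside a register ⇒ χ ≤ 2
  χ = 2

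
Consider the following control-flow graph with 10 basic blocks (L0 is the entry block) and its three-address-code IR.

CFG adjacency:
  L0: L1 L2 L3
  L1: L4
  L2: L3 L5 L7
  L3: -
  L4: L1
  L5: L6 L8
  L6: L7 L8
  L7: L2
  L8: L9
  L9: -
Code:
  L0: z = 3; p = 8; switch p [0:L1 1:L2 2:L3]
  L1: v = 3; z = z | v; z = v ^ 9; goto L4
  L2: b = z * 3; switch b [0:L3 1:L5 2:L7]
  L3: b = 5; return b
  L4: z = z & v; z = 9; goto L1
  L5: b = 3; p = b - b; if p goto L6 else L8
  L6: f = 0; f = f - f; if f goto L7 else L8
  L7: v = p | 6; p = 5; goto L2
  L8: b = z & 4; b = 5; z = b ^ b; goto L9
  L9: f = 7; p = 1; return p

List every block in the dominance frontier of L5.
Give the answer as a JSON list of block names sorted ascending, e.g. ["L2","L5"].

Answer: ["L7"]

Working:
idom tree: L1←L0 L2←L0 L3←L0 L4←L1 L5←L2 L6←L5 L7←L2 L8←L5 L9←L8
Dom∩ at merges:
  L1: preds {L0,L4}: {L0} ∩ {L0,L1,L4} = {L0}; idom=L0
  L2: preds {L0,L7}: {L0} ∩ {L0,L2,L7} = {L0}; idom=L0
  L3: preds {L0,L2}: {L0} ∩ {L0,L2} = {L0}; idom=L0
  L7: preds {L2,L6}: {L0,L2} ∩ {L0,L2,L5,L6} = {L0,L2}; idom=L2
  L8: preds {L5,L6}: {L0,L2,L5} ∩ {L0,L2,L5,L6} = {L0,L2,L5}; idom=L5

DF walk-up:
  L1←L0: walk · to L0
  L1←L4: walk L4→L1 to L0
  L2←L0: walk · to L0
  L2←L7: walk L7→L2 to L0
  L3←L0: walk · to L0
  L3←L2: walk L2 to L0
  L7←L2: walk · to L2
  L7←L6: walk L6→L5 to L2
  L8←L5: walk · to L5
  L8←L6: walk L6 to L5
  L0 → ∅
  L1 → {L1}
  L2 → {L2,L3}
  L3 → ∅
  L4 → {L1}
  L5 → {L7}
  L6 → {L7,L8}
  L7 → {L2}
  L8 → ∅
  L9 → ∅

DF(L5) = ["L7"]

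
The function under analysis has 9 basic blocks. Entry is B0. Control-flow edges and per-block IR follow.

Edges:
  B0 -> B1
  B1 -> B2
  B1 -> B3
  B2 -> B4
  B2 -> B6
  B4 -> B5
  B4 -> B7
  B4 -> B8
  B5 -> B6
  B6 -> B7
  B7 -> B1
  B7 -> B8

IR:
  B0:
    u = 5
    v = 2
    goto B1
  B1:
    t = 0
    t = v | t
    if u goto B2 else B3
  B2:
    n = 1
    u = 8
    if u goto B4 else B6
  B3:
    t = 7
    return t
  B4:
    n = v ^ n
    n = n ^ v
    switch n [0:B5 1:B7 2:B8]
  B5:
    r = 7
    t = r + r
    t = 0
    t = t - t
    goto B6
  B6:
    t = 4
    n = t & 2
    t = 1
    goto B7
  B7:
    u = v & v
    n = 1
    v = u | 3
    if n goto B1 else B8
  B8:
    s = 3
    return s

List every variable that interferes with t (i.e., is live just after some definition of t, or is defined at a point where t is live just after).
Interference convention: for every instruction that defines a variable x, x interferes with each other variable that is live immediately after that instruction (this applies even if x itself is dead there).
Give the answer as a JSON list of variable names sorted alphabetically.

Per-block:
  B0 def {u,v} use ∅
  B1 def {t} use {u,v}
  B2 def {n,u} use ∅
  B3 def {t} use ∅
  B4 def {n} use {n,v}
  B5 def {r,t} use ∅
  B6 def {n,t} use ∅
  B7 def {n,u,v} use {v}
  B8 def {s} use ∅

Live sets:
  live B0: ∅→{u,v}
  live B1: {u,v}→{v}
  live B2: {v}→{n,v}
  live B3: ∅→∅
  live B4: {n,v}→{v}
  live B5: {v}→{v}
  live B6: {v}→{v}
  live B7: {v}→{u,v}
  live B8: ∅→∅

Interfere edges:
  n — {u,v}
  r — {v}
  s — ∅
  t — {u,v}
  u — {n,t,v}
  v — {n,r,t,u}

N(t) = ["u", "v"]

Answer: ["u", "v"]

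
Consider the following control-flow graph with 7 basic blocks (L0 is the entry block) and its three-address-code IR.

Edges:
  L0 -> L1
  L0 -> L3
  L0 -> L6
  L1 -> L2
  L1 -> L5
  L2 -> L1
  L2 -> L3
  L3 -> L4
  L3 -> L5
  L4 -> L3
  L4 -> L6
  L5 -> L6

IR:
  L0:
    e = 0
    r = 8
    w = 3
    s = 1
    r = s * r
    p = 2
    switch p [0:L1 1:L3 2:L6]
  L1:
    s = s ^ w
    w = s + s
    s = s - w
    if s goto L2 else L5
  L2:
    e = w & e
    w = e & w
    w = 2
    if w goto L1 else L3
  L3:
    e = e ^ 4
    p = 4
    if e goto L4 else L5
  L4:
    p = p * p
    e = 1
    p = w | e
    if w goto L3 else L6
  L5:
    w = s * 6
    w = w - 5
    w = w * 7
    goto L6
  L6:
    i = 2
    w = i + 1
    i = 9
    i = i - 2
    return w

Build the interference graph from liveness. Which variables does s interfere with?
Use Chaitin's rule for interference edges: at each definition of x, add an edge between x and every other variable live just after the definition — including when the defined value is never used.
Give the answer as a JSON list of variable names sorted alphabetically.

Answer: ["e", "p", "r", "w"]

Derivation:
Per-block:
  L0 def {e,p,r,s,w} use ∅
  L1 def {s,w} use {s,w}
  L2 def {e,w} use {e,w}
  L3 def {e,p} use {e}
  L4 def {e,p} use {p,w}
  L5 def {w} use {s}
  L6 def {i,w} use ∅

Backward fixpoint:
  live L0: ∅→{e,s,w}
  live L1: {e,s,w}→{e,s,w}
  live L2: {e,s,w}→{e,s,w}
  live L3: {e,s,w}→{p,s,w}
  live L4: {p,s,w}→{e,s,w}
  live L5: {s}→∅
  live L6: ∅→∅

Interference:
  e: {p,r,s,w}
  i: {w}
  p: {e,s,w}
  r: {e,s,w}
  s: {e,p,r,w}
  w: {e,i,p,r,s}

N(s) = ["e", "p", "r", "w"]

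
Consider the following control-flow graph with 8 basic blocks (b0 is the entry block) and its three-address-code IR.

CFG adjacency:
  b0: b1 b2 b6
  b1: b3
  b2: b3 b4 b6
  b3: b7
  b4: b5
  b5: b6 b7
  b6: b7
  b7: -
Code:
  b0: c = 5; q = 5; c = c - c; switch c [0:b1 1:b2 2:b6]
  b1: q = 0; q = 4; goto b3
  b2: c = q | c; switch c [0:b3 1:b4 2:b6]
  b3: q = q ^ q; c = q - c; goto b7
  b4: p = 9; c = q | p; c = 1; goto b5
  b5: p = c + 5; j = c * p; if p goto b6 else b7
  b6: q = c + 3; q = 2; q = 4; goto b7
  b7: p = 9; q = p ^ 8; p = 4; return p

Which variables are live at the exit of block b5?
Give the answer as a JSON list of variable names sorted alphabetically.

Answer: ["c"]

Analysis:
Block summaries:
  b0: def={c,q} ue=∅
  b1: def={q} ue=∅
  b2: def={c} ue={c,q}
  b3: def={c,q} ue={c,q}
  b4: def={c,p} ue={q}
  b5: def={j,p} ue={c}
  b6: def={q} ue={c}
  b7: def={p,q} ue=∅

Liveness:
  b0 li=∅ lo={c,q}
  b1 li={c} lo={c,q}
  b2 li={c,q} lo={c,q}
  b3 li={c,q} lo=∅
  b4 li={q} lo={c}
  b5 li={c} lo={c}
  b6 li={c} lo=∅
  b7 li=∅ lo=∅

live-out(b5) = ["c"]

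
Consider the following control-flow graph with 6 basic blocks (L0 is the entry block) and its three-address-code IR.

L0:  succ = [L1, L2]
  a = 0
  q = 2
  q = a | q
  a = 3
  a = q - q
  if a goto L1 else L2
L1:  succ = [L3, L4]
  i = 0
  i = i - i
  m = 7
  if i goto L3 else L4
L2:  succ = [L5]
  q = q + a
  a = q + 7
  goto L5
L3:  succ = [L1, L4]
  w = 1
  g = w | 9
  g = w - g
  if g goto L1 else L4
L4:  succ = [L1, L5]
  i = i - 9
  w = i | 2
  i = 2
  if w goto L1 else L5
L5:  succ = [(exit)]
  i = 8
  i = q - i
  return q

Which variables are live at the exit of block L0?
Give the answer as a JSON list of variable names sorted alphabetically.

Answer: ["a", "q"]

Analysis:
def/use:
  L0 def {a,q} use ∅
  L1 def {i,m} use ∅
  L2 def {a,q} use {a,q}
  L3 def {g,w} use ∅
  L4 def {i,w} use {i}
  L5 def {i} use {q}

Backward fixpoint:
  live L0: ∅→{a,q}
  live L1: {q}→{i,q}
  live L2: {a,q}→{q}
  live L3: {i,q}→{i,q}
  live L4: {i,q}→{q}
  live L5: {q}→∅

live-out(L0) = ["a", "q"]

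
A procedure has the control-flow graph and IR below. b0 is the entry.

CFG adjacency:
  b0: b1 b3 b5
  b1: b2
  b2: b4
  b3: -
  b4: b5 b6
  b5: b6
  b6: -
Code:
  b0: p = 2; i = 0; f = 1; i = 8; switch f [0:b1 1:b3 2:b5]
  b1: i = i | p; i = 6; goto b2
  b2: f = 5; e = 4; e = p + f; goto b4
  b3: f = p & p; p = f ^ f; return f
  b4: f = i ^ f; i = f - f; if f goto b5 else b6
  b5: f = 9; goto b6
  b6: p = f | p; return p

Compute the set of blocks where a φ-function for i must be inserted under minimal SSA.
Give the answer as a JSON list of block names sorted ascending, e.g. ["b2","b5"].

idom tree: b1←b0 b2←b1 b3←b0 b4←b2 b5←b0 b6←b0
Join-block Dom:
  b5: preds {b0,b4}: {b0} ∩ {b0,b1,b2,b4} = {b0}; idom=b0
  b6: preds {b4,b5}: {b0,b1,b2,b4} ∩ {b0,b5} = {b0}; idom=b0

Frontier:
  b5←b0: walk · to b0
  b5←b4: walk b4→b2→b1 to b0
  b6←b4: walk b4→b2→b1 to b0
  b6←b5: walk b5 to b0
  DF(b0)=∅
  DF(b1)={b5,b6}
  DF(b2)={b5,b6}
  DF(b3)=∅
  DF(b4)={b5,b6}
  DF(b5)={b6}
  DF(b6)=∅

φ for i: defs {b0,b1,b4}
  DF⁺ = {b5,b6}

Answer: ["b5", "b6"]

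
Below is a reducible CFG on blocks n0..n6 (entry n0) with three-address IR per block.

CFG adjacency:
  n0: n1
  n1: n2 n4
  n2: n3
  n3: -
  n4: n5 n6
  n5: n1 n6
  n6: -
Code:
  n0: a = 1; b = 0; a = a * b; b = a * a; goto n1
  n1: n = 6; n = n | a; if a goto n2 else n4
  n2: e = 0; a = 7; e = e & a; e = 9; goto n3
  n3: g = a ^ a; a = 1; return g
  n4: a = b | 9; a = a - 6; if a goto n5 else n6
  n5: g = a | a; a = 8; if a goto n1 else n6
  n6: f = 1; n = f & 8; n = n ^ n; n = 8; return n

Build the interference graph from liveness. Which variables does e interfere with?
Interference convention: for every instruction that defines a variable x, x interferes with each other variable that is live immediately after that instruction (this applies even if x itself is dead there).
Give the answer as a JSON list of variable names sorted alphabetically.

def/use:
  n0 def {a,b} use ∅
  n1 def {n} use {a}
  n2 def {a,e} use ∅
  n3 def {a,g} use {a}
  n4 def {a} use {b}
  n5 def {a,g} use {a}
  n6 def {f,n} use ∅

Liveness:
  n0: in=∅ out={a,b}
  n1: in={a,b} out={b}
  n2: in=∅ out={a}
  n3: in={a} out=∅
  n4: in={b} out={a,b}
  n5: in={a,b} out={a,b}
  n6: in=∅ out=∅

Conflict graph:
  a↔{b,e,g,n}
  b↔{a,g,n}
  e↔{a}
  f↔∅
  g↔{a,b}
  n↔{a,b}

N(e) = ["a"]

Answer: ["a"]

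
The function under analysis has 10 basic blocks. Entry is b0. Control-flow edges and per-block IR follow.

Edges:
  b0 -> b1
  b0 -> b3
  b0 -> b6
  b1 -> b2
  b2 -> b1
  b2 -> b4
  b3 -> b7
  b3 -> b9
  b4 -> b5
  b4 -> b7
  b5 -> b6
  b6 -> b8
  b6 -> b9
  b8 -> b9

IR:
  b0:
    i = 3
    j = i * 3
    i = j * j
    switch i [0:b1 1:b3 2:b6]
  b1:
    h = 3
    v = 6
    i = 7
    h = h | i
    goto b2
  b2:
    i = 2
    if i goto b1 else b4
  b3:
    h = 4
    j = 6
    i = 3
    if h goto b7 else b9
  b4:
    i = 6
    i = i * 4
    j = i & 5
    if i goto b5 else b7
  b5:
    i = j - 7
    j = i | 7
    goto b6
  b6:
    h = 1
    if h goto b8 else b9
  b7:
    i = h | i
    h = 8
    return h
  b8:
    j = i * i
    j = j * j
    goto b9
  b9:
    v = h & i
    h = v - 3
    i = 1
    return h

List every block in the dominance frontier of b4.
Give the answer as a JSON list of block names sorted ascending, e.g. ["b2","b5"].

Answer: ["b6", "b7"]

Working:
idom tree: b1←b0 b2←b1 b3←b0 b4←b2 b5←b4 b6←b0 b7←b0 b8←b6 b9←b0
Dom∩ at merges:
  b1: preds {b0,b2}: {b0} ∩ {b0,b1,b2} = {b0}; idom=b0
  b6: preds {b0,b5}: {b0} ∩ {b0,b1,b2,b4,b5} = {b0}; idom=b0
  b7: preds {b3,b4}: {b0,b3} ∩ {b0,b1,b2,b4} = {b0}; idom=b0
  b9: preds {b3,b6,b8}: {b0,b3} ∩ {b0,b6} ∩ {b0,b6,b8} = {b0}; idom=b0

Frontier:
  join b1 pred b0: · stop@b0
  join b1 pred b2: b2→b1 stop@b0
  join b6 pred b0: · stop@b0
  join b6 pred b5: b5→b4→b2→b1 stop@b0
  join b7 pred b3: b3 stop@b0
  join b7 pred b4: b4→b2→b1 stop@b0
  join b9 pred b3: b3 stop@b0
  join b9 pred b6: b6 stop@b0
  join b9 pred b8: b8→b6 stop@b0
  b0 → ∅
  b1 → {b1,b6,b7}
  b2 → {b1,b6,b7}
  b3 → {b7,b9}
  b4 → {b6,b7}
  b5 → {b6}
  b6 → {b9}
  b7 → ∅
  b8 → {b9}
  b9 → ∅

DF(b4) = ["b6", "b7"]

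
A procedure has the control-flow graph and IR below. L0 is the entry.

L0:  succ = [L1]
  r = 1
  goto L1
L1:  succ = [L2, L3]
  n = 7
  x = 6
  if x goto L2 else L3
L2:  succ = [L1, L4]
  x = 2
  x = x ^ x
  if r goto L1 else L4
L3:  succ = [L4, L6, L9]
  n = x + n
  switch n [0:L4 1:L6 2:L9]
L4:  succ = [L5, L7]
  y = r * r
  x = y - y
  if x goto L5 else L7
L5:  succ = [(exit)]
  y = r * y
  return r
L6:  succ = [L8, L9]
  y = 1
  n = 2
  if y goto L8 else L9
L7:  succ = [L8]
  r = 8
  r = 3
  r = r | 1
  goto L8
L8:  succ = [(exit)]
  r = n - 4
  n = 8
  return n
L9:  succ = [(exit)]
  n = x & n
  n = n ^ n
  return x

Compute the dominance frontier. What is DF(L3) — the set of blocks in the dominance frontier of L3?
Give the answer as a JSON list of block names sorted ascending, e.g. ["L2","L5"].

Answer: ["L4", "L8"]

Derivation:
idom tree: L1←L0 L2←L1 L3←L1 L4←L1 L5←L4 L6←L3 L7←L4 L8←L1 L9←L3
Dom at joins:
  L1: preds {L0,L2}: {L0} ∩ {L0,L1,L2} = {L0}; idom=L0
  L4: preds {L2,L3}: {L0,L1,L2} ∩ {L0,L1,L3} = {L0,L1}; idom=L1
  L8: preds {L6,L7}: {L0,L1,L3,L6} ∩ {L0,L1,L4,L7} = {L0,L1}; idom=L1
  L9: preds {L3,L6}: {L0,L1,L3} ∩ {L0,L1,L3,L6} = {L0,L1,L3}; idom=L3

Frontier:
  join L1 pred L0: · stop@L0
  join L1 pred L2: L2→L1 stop@L0
  join L4 pred L2: L2 stop@L1
  join L4 pred L3: L3 stop@L1
  join L8 pred L6: L6→L3 stop@L1
  join L8 pred L7: L7→L4 stop@L1
  join L9 pred L3: · stop@L3
  join L9 pred L6: L6 stop@L3
  L0: DF=∅
  L1: DF={L1}
  L2: DF={L1,L4}
  L3: DF={L4,L8}
  L4: DF={L8}
  L5: DF=∅
  L6: DF={L8,L9}
  L7: DF={L8}
  L8: DF=∅
  L9: DF=∅

DF(L3) = ["L4", "L8"]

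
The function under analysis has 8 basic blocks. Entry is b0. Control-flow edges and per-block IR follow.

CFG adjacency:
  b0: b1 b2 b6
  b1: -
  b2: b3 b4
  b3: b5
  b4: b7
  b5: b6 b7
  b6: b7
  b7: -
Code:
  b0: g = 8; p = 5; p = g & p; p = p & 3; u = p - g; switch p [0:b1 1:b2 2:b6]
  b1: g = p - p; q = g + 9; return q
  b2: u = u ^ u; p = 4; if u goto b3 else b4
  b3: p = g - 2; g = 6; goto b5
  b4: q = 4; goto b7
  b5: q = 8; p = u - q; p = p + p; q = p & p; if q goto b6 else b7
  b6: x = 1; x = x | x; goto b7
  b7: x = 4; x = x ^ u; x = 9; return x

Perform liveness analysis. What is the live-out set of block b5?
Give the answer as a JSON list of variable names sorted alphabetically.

Answer: ["u"]

Working:
Per-block:
  b0: def={g,p,u} ue=∅
  b1: def={g,q} ue={p}
  b2: def={p,u} ue={u}
  b3: def={g,p} ue={g}
  b4: def={q} ue=∅
  b5: def={p,q} ue={u}
  b6: def={x} ue=∅
  b7: def={x} ue={u}

Liveness:
  live b0: ∅→{g,p,u}
  live b1: {p}→∅
  live b2: {g,u}→{g,u}
  live b3: {g,u}→{u}
  live b4: {u}→{u}
  live b5: {u}→{u}
  live b6: {u}→{u}
  live b7: {u}→∅

live-out(b5) = ["u"]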